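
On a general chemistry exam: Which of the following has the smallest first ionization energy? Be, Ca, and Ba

Across a period the outer electron is held more tightly (higher IE₁); down a group it sits in a higher shell, more shielded, and comes off more easily.
All are in group 2, so first ionization energy increases up the group.
The smallest first ionization energy among these belongs to Ba.

Ba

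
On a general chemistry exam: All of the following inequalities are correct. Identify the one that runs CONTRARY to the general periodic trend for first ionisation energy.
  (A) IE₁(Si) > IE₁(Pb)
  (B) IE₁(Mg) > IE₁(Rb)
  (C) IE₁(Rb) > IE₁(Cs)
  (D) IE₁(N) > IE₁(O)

The general trend: first ionisation energy increases across a period and decreases down a group.
(A) Si (period 3, group 14) vs Pb (period 6, group 14): the stated order agrees with the simple trend.
(B) Mg (period 3, group 2) vs Rb (period 5, group 1): the stated order agrees with the simple trend.
(C) Rb (period 5, group 1) vs Cs (period 6, group 1): the stated order agrees with the simple trend.
(D) N (period 2, group 15) vs O (period 2, group 16): the stated order contradicts the simple trend.
The exception is (D): pairing an electron in O's 2p⁴ costs repulsion energy, so O ionizes more easily than half-filled N (2p³).

(D)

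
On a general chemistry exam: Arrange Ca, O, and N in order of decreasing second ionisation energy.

O > N > Ca

The second ionization energy removes an electron from the +1 ion. For each element: Ca⁺ still has 1 valence electron; O⁺ still has 5 valence electrons; N⁺ still has 4 valence electrons.
All are still removing valence electrons, so compare the +1 ions as you would atoms: IE_2 generally rises across a period (higher Z_eff) and falls down a group (larger shell), subject to the usual subshell exceptions.
Valence configurations: Ca⁺ [Ar]4s¹, O⁺ [He]2s²2p³, N⁺ [He]2s²2p².
The numbers (kJ/mol): Ca 1145, O 3388, N 2856.
Overall IE_2 order: Ca < N < O.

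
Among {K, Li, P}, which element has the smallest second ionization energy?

The second ionization energy removes an electron from the +1 ion. For each element: K⁺ is the bare [Ar] core; Li⁺ is the bare [He] core; P⁺ still has 4 valence electrons.
Pulling an electron out of a noble-gas core costs far more than removing a remaining valence electron, so K and Li sit at the high end of IE_2.
The numbers (kJ/mol): K 3052, Li 7298, P 1907.
Putting it together, IE_2: P < K < Li.

P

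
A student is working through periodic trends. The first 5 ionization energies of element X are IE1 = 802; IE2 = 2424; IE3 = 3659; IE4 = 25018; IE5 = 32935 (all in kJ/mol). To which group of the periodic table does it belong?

Group 13

Look for the largest jump between consecutive ionization energies: IE4/IE3 ≈ 6.8, far larger than any earlier ratio.
That jump marks the point where a core electron is being removed. So the atom has 3 valence electrons.
A main-group element with 3 valence electrons is in group 13.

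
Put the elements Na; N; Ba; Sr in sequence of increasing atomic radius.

N, Na, Sr, Ba

Atomic radius shrinks across a period as nuclear charge pulls the same shell inward, and grows down a group as new shells are added.
Neither a single period nor a single group — weigh both effects.
Na > N: relative to N, both the across-period and down-group shifts push Na's atomic radius up.
Sr > Na: period and group pull opposite ways; the down-group shift dominates (185 vs 155 pm).
Ba > Sr: they share group 2; the group trend gives Ba the larger value.
Approximate values (pm): N 71, Na 155, Sr 185, Ba 196.
So from smallest to largest: N < Na < Sr < Ba.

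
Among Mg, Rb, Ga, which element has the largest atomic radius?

Mg is in period 3, group 2; Ga is in period 4, group 13; Rb is in period 5, group 1.
Across a period the added protons contract the valence shell; down a group each new principal shell makes the atom larger.
Here both period and group differ, so the two effects have to be weighed against each other.
Mg > Ga: period and group pull opposite ways; the across-period shift dominates (139 vs 124 pm).
Rb > Mg: relative to Mg, both the across-period and down-group shifts push Rb's atomic radius up.
For reference (pm): Mg 139, Ga 124, Rb 210.
The largest atomic radius among these belongs to Rb.

Rb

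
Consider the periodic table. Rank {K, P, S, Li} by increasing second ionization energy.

Consider each +1 ion: K⁺ is the bare [Ar] core; P⁺ still has 4 valence electrons; S⁺ still has 5 valence electrons; Li⁺ is the bare [He] core.
Breaking into a closed-shell core is much more expensive than removing a leftover valence electron — K and Li have the largest IE_2 here.
Valence configurations: P⁺ [Ne]3s²3p², S⁺ [Ne]3s²3p³.
Approximate IE_2 values (kJ/mol): K 3052, P 1907, S 2252, Li 7298.
Putting it together, IE_2: P < S < K < Li.

P, S, K, Li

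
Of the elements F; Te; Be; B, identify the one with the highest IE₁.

Be is in period 2, group 2; B is in period 2, group 13; F is in period 2, group 17; Te is in period 5, group 16.
First ionization energy rises across a period (greater Z_eff holds electrons more tightly) and falls down a group (valence electrons are farther from the nucleus).
Here both period and group differ, so the two effects have to be weighed against each other.
Te > B: period and group pull opposite ways; the across-period shift dominates (869 vs 801 kJ/mol).
Be > Te: the two effects oppose for this pair; the down-group effect wins (900 vs 869 kJ/mol).
F > Be: both are in period 2; the period trend gives F the larger value.
Note the exception: Be has a higher first ionization energy than B, contrary to the simple trend — removing B's lone 2p electron is easier than breaking Be's filled 2s².
For reference (kJ/mol): Be 900, B 801, F 1681, Te 869.
The highest IE₁ among these belongs to F.

F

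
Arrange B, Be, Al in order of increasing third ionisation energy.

Al < B < Be

The third ionization energy removes an electron from the +2 ion. For each element: B²⁺ still has 1 valence electron; Be²⁺ is the bare [He] core; Al²⁺ still has 1 valence electron.
Breaking into a closed-shell core is much more expensive than removing a leftover valence electron — Be has the largest IE_3 here.
Valence configurations: B²⁺ [He]2s¹, Al²⁺ [Ne]3s¹.
Tabulated IE_3 (kJ/mol): B 3660, Be 14849, Al 2745.
So the third ionization energies run Al < B < Be.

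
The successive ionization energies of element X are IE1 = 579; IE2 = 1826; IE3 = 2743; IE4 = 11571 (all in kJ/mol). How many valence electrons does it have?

Look for the largest jump between consecutive ionization energies: IE4/IE3 ≈ 4.2, far larger than any earlier ratio.
That jump marks the point where a core electron is being removed. So the atom has 3 valence electrons.

3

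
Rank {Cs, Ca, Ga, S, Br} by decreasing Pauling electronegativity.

S is in period 3, group 16; Ca is in period 4, group 2; Ga is in period 4, group 13; Br is in period 4, group 17; Cs is in period 6, group 1.
Electronegativity increases across a period and decreases down a group, tracking effective nuclear charge and atomic size.
These span different periods and groups, so the two trends combine.
Ca > Cs: both effects reinforce here, so Ca is clearly the higher of the two.
Ga > Ca: both are in period 4; the period trend gives Ga the larger value.
S > Ga: both effects reinforce here, so S is clearly the higher of the two.
Br > S: period and group pull opposite ways; the across-period shift dominates (2.96 vs 2.58).
For reference (Pauling): S 2.58, Ca 1.00, Ga 1.81, Br 2.96, Cs 0.79.
So from highest to lowest: Br > S > Ga > Ca > Cs.

Br, S, Ga, Ca, Cs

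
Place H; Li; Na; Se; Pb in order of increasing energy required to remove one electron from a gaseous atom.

Na < Li < Pb < Se < H

H is in period 1, group 1; Li is in period 2, group 1; Na is in period 3, group 1; Se is in period 4, group 16; Pb is in period 6, group 14.
Across a period the outer electron is held more tightly (higher IE₁); down a group it sits in a higher shell, more shielded, and comes off more easily.
Neither a single period nor a single group — weigh both effects.
Li > Na: Li sits above Na in group 1, so the down-group effect alone puts Li higher.
Pb > Li: the two effects oppose for this pair; the across-period effect wins (716 vs 520 kJ/mol).
Se > Pb: both effects reinforce here, so Se is clearly the higher of the two.
H > Se: period and group pull opposite ways; the down-group shift dominates (1312 vs 941 kJ/mol).
Approximate values (kJ/mol): H 1312, Li 520, Na 496, Se 941, Pb 716.
So from lowest to highest: Na < Li < Pb < Se < H.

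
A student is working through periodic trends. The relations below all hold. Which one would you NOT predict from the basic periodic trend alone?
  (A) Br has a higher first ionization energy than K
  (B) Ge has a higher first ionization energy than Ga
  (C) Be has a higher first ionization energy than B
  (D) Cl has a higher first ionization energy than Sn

(C)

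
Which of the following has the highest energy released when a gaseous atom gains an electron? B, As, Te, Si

Te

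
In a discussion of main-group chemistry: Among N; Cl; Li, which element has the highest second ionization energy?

The second ionization energy removes an electron from the +1 ion. For each element: N⁺ still has 4 valence electrons; Cl⁺ still has 6 valence electrons; Li⁺ is the bare [He] core.
Core electrons are held far more tightly than valence electrons, so Li tops the IE_2 order.
Valence configurations: N⁺ [He]2s²2p², Cl⁺ [Ne]3s²3p⁴.
The numbers (kJ/mol): N 2856, Cl 2298, Li 7298.
Hence IE_2: Cl < N < Li.

Li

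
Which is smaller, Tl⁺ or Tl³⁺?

Tl³⁺

Both ions have Z = 81 protons, but Tl³⁺ has lost more electrons, so its remaining electrons feel a larger effective nuclear charge per electron and are pulled in more tightly.
Higher positive charge → smaller ion, so Tl⁺ > Tl³⁺.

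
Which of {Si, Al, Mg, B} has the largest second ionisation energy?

B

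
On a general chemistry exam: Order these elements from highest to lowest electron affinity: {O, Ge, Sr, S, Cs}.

S, O, Ge, Cs, Sr

Atoms with high Z_eff and room in the valence shell (especially the halogens) have the most exothermic electron affinities.
Here both period and group differ, so the two effects have to be weighed against each other.
Cs > Sr: this pair runs against the simple trend — see the exception note.
Ge > Cs: relative to Cs, both the across-period and down-group shifts push Ge's electron affinity up.
O > Ge: relative to Ge, both the across-period and down-group shifts push O's electron affinity up.
S > O: this pair runs against the simple trend — see the exception note.
Note the exception: Cs has a higher electron affinity than Sr, contrary to the simple trend — adding an electron to Sr (ns²) has to open a new, higher-energy np subshell, which is unfavourable.
Note the exception: S has a higher electron affinity than O, contrary to the simple trend — the compact 2p subshell of O repels the added electron more than S's larger 3p does.
Tabulated electron affinity (kJ/mol): O 141, S 200, Ge 119, Sr 5, Cs 46.
So from highest to lowest: S > O > Ge > Cs > Sr.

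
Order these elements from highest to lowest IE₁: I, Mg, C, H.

H > C > I > Mg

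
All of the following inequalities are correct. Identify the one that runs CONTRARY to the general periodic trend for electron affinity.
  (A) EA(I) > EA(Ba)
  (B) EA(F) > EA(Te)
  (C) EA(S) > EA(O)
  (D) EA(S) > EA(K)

The general trend: electron affinity increases across a period and decreases down a group.
(A) I (period 5, group 17) vs Ba (period 6, group 2): the stated order agrees with the simple trend.
(B) F (period 2, group 17) vs Te (period 5, group 16): the stated order agrees with the simple trend.
(C) S (period 3, group 16) vs O (period 2, group 16): the stated order contradicts the simple trend.
(D) S (period 3, group 16) vs K (period 4, group 1): the stated order agrees with the simple trend.
The exception is (C): the compact 2p subshell of O repels the added electron more than S's larger 3p does.

(C)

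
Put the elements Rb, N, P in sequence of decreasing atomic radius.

Rb > P > N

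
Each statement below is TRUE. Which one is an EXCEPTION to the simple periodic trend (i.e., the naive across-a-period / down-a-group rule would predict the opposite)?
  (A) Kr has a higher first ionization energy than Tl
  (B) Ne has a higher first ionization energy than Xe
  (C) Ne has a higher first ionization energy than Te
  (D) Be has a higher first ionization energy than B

The general trend: first ionization energy increases across a period and decreases down a group.
(A) Kr (period 4, group 18) vs Tl (period 6, group 13): the stated order agrees with the simple trend.
(B) Ne (period 2, group 18) vs Xe (period 5, group 18): the stated order agrees with the simple trend.
(C) Ne (period 2, group 18) vs Te (period 5, group 16): the stated order agrees with the simple trend.
(D) Be (period 2, group 2) vs B (period 2, group 13): the stated order contradicts the simple trend.
The exception is (D): removing B's lone 2p electron is easier than breaking Be's filled 2s².

(D)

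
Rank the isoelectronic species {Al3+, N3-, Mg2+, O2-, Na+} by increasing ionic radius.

All of these have 10 electrons, so size is governed by nuclear charge alone: the more protons, the stronger the pull on the same electron cloud, and the smaller the ion.
Nuclear charges: Al3+ (Z=13), Mg2+ (Z=12), Na+ (Z=11), O2- (Z=8), N3- (Z=7).
Smallest to largest: Al3+ < Mg2+ < Na+ < O2- < N3-.

Al3+, Mg2+, Na+, O2-, N3-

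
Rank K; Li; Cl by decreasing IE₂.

Consider each +1 ion: K⁺ is the bare [Ar] core; Li⁺ is the bare [He] core; Cl⁺ still has 6 valence electrons.
Pulling an electron out of a noble-gas core costs far more than removing a remaining valence electron, so K and Li sit at the high end of IE_2.
Tabulated IE_2 (kJ/mol): K 3052, Li 7298, Cl 2298.
So the second ionization energies run Cl < K < Li.

Li > K > Cl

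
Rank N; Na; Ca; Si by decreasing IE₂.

After 1 electron has been removed, what remains? N⁺ still has 4 valence electrons; Na⁺ is the bare [Ne] core; Ca⁺ still has 1 valence electron; Si⁺ still has 3 valence electrons.
Core electrons are held far more tightly than valence electrons, so Na tops the IE_2 order.
Valence configurations: N⁺ [He]2s²2p², Ca⁺ [Ar]4s¹, Si⁺ [Ne]3s²3p¹.
Tabulated IE_2 (kJ/mol): N 2856, Na 4562, Ca 1145, Si 1577.
Putting it together, IE_2: Ca < Si < N < Na.

Na > N > Si > Ca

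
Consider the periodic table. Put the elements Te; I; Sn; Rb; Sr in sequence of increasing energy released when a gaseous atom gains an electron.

Sr < Rb < Sn < Te < I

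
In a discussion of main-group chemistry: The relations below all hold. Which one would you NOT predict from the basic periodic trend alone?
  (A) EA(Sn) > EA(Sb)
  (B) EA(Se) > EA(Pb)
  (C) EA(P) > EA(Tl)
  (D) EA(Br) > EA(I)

(A)

The general trend: electron affinity increases across a period and decreases down a group.
(A) Sn (period 5, group 14) vs Sb (period 5, group 15): the stated order contradicts the simple trend.
(B) Se (period 4, group 16) vs Pb (period 6, group 14): the stated order agrees with the simple trend.
(C) P (period 3, group 15) vs Tl (period 6, group 13): the stated order agrees with the simple trend.
(D) Br (period 4, group 17) vs I (period 5, group 17): the stated order agrees with the simple trend.
The exception is (A): adding an electron to Sb's half-filled 5p³ is unfavourable, so Sn has the more exothermic EA.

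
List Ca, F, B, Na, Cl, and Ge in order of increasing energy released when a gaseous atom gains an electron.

Ca < B < Na < Ge < F < Cl

B is in period 2, group 13; F is in period 2, group 17; Na is in period 3, group 1; Cl is in period 3, group 17; Ca is in period 4, group 2; Ge is in period 4, group 14.
Atoms with high Z_eff and room in the valence shell (especially the halogens) have the most exothermic electron affinities.
Here both period and group differ, so the two effects have to be weighed against each other.
B > Ca: relative to Ca, both the across-period and down-group shifts push B's electron affinity up.
Na > B: this pair runs against the simple trend — see the exception note.
Ge > Na: the two effects oppose for this pair; the across-period effect wins (119 vs 53 kJ/mol).
F > Ge: both effects reinforce here, so F is clearly the higher of the two.
Cl > F: this pair runs against the simple trend — see the exception note.
Note the exception: Na has a higher electron affinity than B, contrary to the simple trend — B's ns²np¹ configuration gives only a small electron affinity — the sparsely filled np subshell binds an added electron weakly.
Note the exception: Cl has a higher electron affinity than F, contrary to the simple trend — F's small 2p subshell makes the incoming electron feel strong e⁻–e⁻ repulsion, so Cl actually releases more energy on gaining an electron.
Tabulated electron affinity (kJ/mol): B 27, F 328, Na 53, Cl 349, Ca 2, Ge 119.
So from lowest to highest: Ca < B < Na < Ge < F < Cl.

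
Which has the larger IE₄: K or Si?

K

IE_4 is the cost of taking one more electron from the +3 cation: K³⁺ is already 2 electrons into the core; Si³⁺ still has 1 valence electron.
Core electrons are held far more tightly than valence electrons, so K tops the IE_4 order.
The numbers (kJ/mol): K 5877, Si 4356.
Hence IE_4: Si < K.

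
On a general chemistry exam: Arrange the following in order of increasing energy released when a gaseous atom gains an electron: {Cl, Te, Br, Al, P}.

Al, P, Te, Br, Cl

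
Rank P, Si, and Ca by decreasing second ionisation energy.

P > Si > Ca

The second ionization energy removes an electron from the +1 ion. For each element: P⁺ still has 4 valence electrons; Si⁺ still has 3 valence electrons; Ca⁺ still has 1 valence electron.
All are still removing valence electrons, so compare the +1 ions as you would atoms: IE_2 generally rises across a period (higher Z_eff) and falls down a group (larger shell), subject to the usual subshell exceptions.
Valence configurations: P⁺ [Ne]3s²3p², Si⁺ [Ne]3s²3p¹, Ca⁺ [Ar]4s¹.
Approximate IE_2 values (kJ/mol): P 1907, Si 1577, Ca 1145.
Putting it together, IE_2: Ca < Si < P.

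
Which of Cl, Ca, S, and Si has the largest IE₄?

Ca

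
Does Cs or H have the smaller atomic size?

Moving right in a period, electrons are added to the same shell under a stronger nuclear pull, so atoms get smaller; moving down, a new shell is opened and atoms get larger.
All are in group 1, so atomic radius increases down the group.
So H has the smaller atomic size (H < Cs).

H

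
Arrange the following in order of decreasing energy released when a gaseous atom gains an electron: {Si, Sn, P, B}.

Si > Sn > P > B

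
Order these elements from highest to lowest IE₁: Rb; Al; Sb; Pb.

Sb > Pb > Al > Rb

IE₁ increases left→right with effective nuclear charge and decreases top→bottom as the valence shell moves farther out.
These span different periods and groups, so the two trends combine.
Al > Rb: relative to Rb, both the across-period and down-group shifts push Al's first ionization energy up.
Pb > Al: the two effects oppose for this pair; the across-period effect wins (716 vs 578 kJ/mol).
Sb > Pb: relative to Pb, both the across-period and down-group shifts push Sb's first ionization energy up.
For reference (kJ/mol): Al 578, Rb 403, Sb 831, Pb 716.
So from highest to lowest: Sb > Pb > Al > Rb.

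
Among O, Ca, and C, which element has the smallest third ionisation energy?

Consider each +2 ion: O²⁺ still has 4 valence electrons; Ca²⁺ is the bare [Ar] core; C²⁺ still has 2 valence electrons.
Usually core removal costs more than valence removal, but here the competition is close: a tightly held n=2 valence electron can cost more to remove than an n=3 core electron, so the actual values have to decide it.
Valence configurations: O²⁺ [He]2s²2p², C²⁺ [He]2s².
Tabulated IE_3 (kJ/mol): O 5300, Ca 4912, C 4620.
So the third ionization energies run C < Ca < O.

C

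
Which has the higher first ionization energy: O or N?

N

N is in period 2, group 15; O is in period 2, group 16.
First ionization energy rises across a period (greater Z_eff holds electrons more tightly) and falls down a group (valence electrons are farther from the nucleus).
All lie in period 2; the across-period trend (first ionization energy increases left to right) applies, with the exception below.
Note the exception: N has a higher first ionization energy than O, contrary to the simple trend — pairing an electron in O's 2p⁴ costs repulsion energy, so O ionizes more easily than half-filled N (2p³).
Tabulated first ionization energy (kJ/mol): N 1402, O 1314.
So N has the higher first ionization energy (N > O).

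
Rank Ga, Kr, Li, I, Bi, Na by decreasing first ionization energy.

Kr, I, Bi, Ga, Li, Na

Li is in period 2, group 1; Na is in period 3, group 1; Ga is in period 4, group 13; Kr is in period 4, group 18; I is in period 5, group 17; Bi is in period 6, group 15.
First ionization energy rises across a period (greater Z_eff holds electrons more tightly) and falls down a group (valence electrons are farther from the nucleus).
Here both period and group differ, so the two effects have to be weighed against each other.
Li > Na: Li sits above Na in group 1, so the down-group effect alone puts Li higher.
Ga > Li: the two effects oppose for this pair; the across-period effect wins (579 vs 520 kJ/mol).
Bi > Ga: the two effects oppose for this pair; the across-period effect wins (703 vs 579 kJ/mol).
I > Bi: both effects reinforce here, so I is clearly the higher of the two.
Kr > I: both effects reinforce here, so Kr is clearly the higher of the two.
Approximate values (kJ/mol): Li 520, Na 496, Ga 579, Kr 1351, I 1008, Bi 703.
So from highest to lowest: Kr > I > Bi > Ga > Li > Na.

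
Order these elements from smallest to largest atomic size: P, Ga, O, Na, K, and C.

O < C < P < Ga < Na < K

C is in period 2, group 14; O is in period 2, group 16; Na is in period 3, group 1; P is in period 3, group 15; K is in period 4, group 1; Ga is in period 4, group 13.
Atomic radius shrinks across a period as nuclear charge pulls the same shell inward, and grows down a group as new shells are added.
These span different periods and groups, so the two trends combine.
C > O: C lies to the left of O in period 2, so the across-period effect alone puts C larger.
P > C: period and group pull opposite ways; the down-group shift dominates (111 vs 75 pm).
Ga > P: both effects reinforce here, so Ga is clearly the larger of the two.
Na > Ga: period and group pull opposite ways; the across-period shift dominates (155 vs 124 pm).
K > Na: they share group 1; the group trend gives K the larger value.
Tabulated atomic radius (pm): C 75, O 63, Na 155, P 111, K 196, Ga 124.
So from smallest to largest: O < C < P < Ga < Na < K.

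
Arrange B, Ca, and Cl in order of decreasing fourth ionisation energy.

B > Ca > Cl

IE_4 is the cost of taking one more electron from the +3 cation: B³⁺ is the bare [He] core; Ca³⁺ is already 1 electron into the core; Cl³⁺ still has 4 valence electrons.
Core electrons are held far more tightly than valence electrons, so Ca and B top the IE_4 order.
Tabulated IE_4 (kJ/mol): B 25026, Ca 6491, Cl 5159.
So the fourth ionization energies run Cl < Ca < B.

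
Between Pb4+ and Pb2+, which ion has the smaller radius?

Pb4+

Both ions have Z = 82 protons, but Pb4+ has lost more electrons, so its remaining electrons feel a larger effective nuclear charge per electron and are pulled in more tightly.
Higher positive charge → smaller ion, so Pb2+ > Pb4+.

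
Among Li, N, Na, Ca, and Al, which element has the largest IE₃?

IE_3 is the cost of taking one more electron from the +2 cation: Li²⁺ is already 1 electron into the core; N²⁺ still has 3 valence electrons; Na²⁺ is already 1 electron into the core; Ca²⁺ is the bare [Ar] core; Al²⁺ still has 1 valence electron.
Core electrons are held far more tightly than valence electrons, so Ca, Na and Li top the IE_3 order.
Valence configurations: N²⁺ [He]2s²2p¹, Al²⁺ [Ne]3s¹.
The numbers (kJ/mol): Li 11815, N 4578, Na 6910, Ca 4912, Al 2745.
Putting it together, IE_3: Al < N < Ca < Na < Li.

Li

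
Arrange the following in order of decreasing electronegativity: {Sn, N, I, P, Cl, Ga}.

Cl > N > I > P > Sn > Ga

Atoms toward the upper right of the periodic table pull bonding electrons most strongly.
Neither a single period nor a single group — weigh both effects.
Sn > Ga: period and group pull opposite ways; the across-period shift dominates (1.96 vs 1.81).
P > Sn: both effects reinforce here, so P is clearly the higher of the two.
I > P: the two effects oppose for this pair; the across-period effect wins (2.66 vs 2.19).
N > I: the two effects oppose for this pair; the down-group effect wins (3.04 vs 2.66).
Cl > N: the two effects oppose for this pair; the across-period effect wins (3.16 vs 3.04).
For reference (Pauling): N 3.04, P 2.19, Cl 3.16, Ga 1.81, Sn 1.96, I 2.66.
So from highest to lowest: Cl > N > I > P > Sn > Ga.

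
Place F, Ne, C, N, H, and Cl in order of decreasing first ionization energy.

Ne > F > N > H > Cl > C

H is in period 1, group 1; C is in period 2, group 14; N is in period 2, group 15; F is in period 2, group 17; Ne is in period 2, group 18; Cl is in period 3, group 17.
Across a period the outer electron is held more tightly (higher IE₁); down a group it sits in a higher shell, more shielded, and comes off more easily.
Neither a single period nor a single group — weigh both effects.
Cl > C: the two effects oppose for this pair; the across-period effect wins (1251 vs 1086 kJ/mol).
H > Cl: period and group pull opposite ways; the down-group shift dominates (1312 vs 1251 kJ/mol).
N > H: the two effects oppose for this pair; the across-period effect wins (1402 vs 1312 kJ/mol).
F > N: F lies to the right of N in period 2, so the across-period effect alone puts F higher.
Ne > F: both are in period 2; the period trend gives Ne the larger value.
For reference (kJ/mol): H 1312, C 1086, N 1402, F 1681, Ne 2081, Cl 1251.
So from highest to lowest: Ne > F > N > H > Cl > C.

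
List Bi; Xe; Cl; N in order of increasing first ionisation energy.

Bi < Xe < Cl < N

IE₁ increases left→right with effective nuclear charge and decreases top→bottom as the valence shell moves farther out.
These span different periods and groups, so the two trends combine.
Xe > Bi: relative to Bi, both the across-period and down-group shifts push Xe's first ionization energy up.
Cl > Xe: period and group pull opposite ways; the down-group shift dominates (1251 vs 1170 kJ/mol).
N > Cl: the two effects oppose for this pair; the down-group effect wins (1402 vs 1251 kJ/mol).
Tabulated first ionization energy (kJ/mol): N 1402, Cl 1251, Xe 1170, Bi 703.
So from lowest to highest: Bi < Xe < Cl < N.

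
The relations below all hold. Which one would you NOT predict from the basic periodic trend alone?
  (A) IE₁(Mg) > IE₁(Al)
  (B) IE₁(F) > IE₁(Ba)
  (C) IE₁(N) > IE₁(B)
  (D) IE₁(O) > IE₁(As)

(A)

The general trend: first ionisation energy increases across a period and decreases down a group.
(A) Mg (period 3, group 2) vs Al (period 3, group 13): the stated order contradicts the simple trend.
(B) F (period 2, group 17) vs Ba (period 6, group 2): the stated order agrees with the simple trend.
(C) N (period 2, group 15) vs B (period 2, group 13): the stated order agrees with the simple trend.
(D) O (period 2, group 16) vs As (period 4, group 15): the stated order agrees with the simple trend.
The exception is (A): Al's single 3p electron is easier to remove than one from Mg's filled 3s².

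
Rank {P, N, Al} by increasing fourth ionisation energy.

After 3 electrons have been removed, what remains? P³⁺ still has 2 valence electrons; N³⁺ still has 2 valence electrons; Al³⁺ is the bare [Ne] core.
Breaking into a closed-shell core is much more expensive than removing a leftover valence electron — Al has the largest IE_4 here.
Valence configurations: P³⁺ [Ne]3s², N³⁺ [He]2s².
Tabulated IE_4 (kJ/mol): P 4964, N 7475, Al 11577.
Putting it together, IE_4: P < N < Al.

P < N < Al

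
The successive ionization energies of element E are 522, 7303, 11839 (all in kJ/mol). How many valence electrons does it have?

1

Look for the largest jump between consecutive ionization energies: IE2/IE1 ≈ 14.0, far larger than any earlier ratio.
That jump marks the point where a core electron is being removed. So the atom has 1 valence electron.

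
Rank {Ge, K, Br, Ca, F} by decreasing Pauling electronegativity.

F is in period 2, group 17; K is in period 4, group 1; Ca is in period 4, group 2; Ge is in period 4, group 14; Br is in period 4, group 17.
EN rises left→right (higher Z_eff, smaller atoms) and falls top→bottom (larger, more shielded atoms).
These span different periods and groups, so the two trends combine.
Ca > K: both are in period 4; the period trend gives Ca the larger value.
Ge > Ca: Ge lies to the right of Ca in period 4, so the across-period effect alone puts Ge higher.
Br > Ge: Br lies to the right of Ge in period 4, so the across-period effect alone puts Br higher.
F > Br: F sits above Br in group 17, so the down-group effect alone puts F higher.
For reference (Pauling): F 3.98, K 0.82, Ca 1.00, Ge 2.01, Br 2.96.
So from highest to lowest: F > Br > Ge > Ca > K.

F > Br > Ge > Ca > K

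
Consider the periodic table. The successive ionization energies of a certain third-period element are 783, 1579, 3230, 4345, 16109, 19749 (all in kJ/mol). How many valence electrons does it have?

4

Look for the largest jump between consecutive ionization energies: IE5/IE4 ≈ 3.7, far larger than any earlier ratio.
That jump marks the point where a core electron is being removed. So the atom has 4 valence electrons.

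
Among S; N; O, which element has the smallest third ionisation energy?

S

After 2 electrons have been removed, what remains? S²⁺ still has 4 valence electrons; N²⁺ still has 3 valence electrons; O²⁺ still has 4 valence electrons.
All are still removing valence electrons, so compare the +2 ions as you would atoms: IE_3 generally rises across a period (higher Z_eff) and falls down a group (larger shell), subject to the usual subshell exceptions.
Valence configurations: S²⁺ [Ne]3s²3p², N²⁺ [He]2s²2p¹, O²⁺ [He]2s²2p².
Approximate IE_3 values (kJ/mol): S 3357, N 4578, O 5300.
So the third ionization energies run S < N < O.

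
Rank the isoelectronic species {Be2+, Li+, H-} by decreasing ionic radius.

All of these have 2 electrons, so size is governed by nuclear charge alone: the more protons, the stronger the pull on the same electron cloud, and the smaller the ion.
Nuclear charges: Be2+ (Z=4), Li+ (Z=3), H- (Z=1).
Largest to smallest: H- > Li+ > Be2+.

H- > Li+ > Be2+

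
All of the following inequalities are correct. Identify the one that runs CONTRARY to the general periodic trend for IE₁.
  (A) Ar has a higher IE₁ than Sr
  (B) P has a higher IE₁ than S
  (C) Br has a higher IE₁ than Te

The general trend: IE₁ increases across a period and decreases down a group.
(A) Ar (period 3, group 18) vs Sr (period 5, group 2): the stated order agrees with the simple trend.
(B) P (period 3, group 15) vs S (period 3, group 16): the stated order contradicts the simple trend.
(C) Br (period 4, group 17) vs Te (period 5, group 16): the stated order agrees with the simple trend.
The exception is (B): S (3p⁴) ionizes more easily than half-filled P (3p³) because the paired 3p electron in S is pushed out by e⁻–e⁻ repulsion.

(B)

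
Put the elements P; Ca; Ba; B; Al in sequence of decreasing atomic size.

Atomic radius shrinks across a period as nuclear charge pulls the same shell inward, and grows down a group as new shells are added.
Here both period and group differ, so the two effects have to be weighed against each other.
P > B: period and group pull opposite ways; the down-group shift dominates (111 vs 85 pm).
Al > P: both are in period 3; the period trend gives Al the larger value.
Ca > Al: relative to Al, both the across-period and down-group shifts push Ca's atomic radius up.
Ba > Ca: Ba sits below Ca in group 2, so the down-group effect alone puts Ba larger.
Approximate values (pm): B 85, Al 126, P 111, Ca 171, Ba 196.
So from largest to smallest: Ba > Ca > Al > P > B.

Ba, Ca, Al, P, B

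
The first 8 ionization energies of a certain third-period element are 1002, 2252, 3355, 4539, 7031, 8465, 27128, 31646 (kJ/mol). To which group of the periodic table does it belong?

Group 16

Look for the largest jump between consecutive ionization energies: IE7/IE6 ≈ 3.2, far larger than any earlier ratio.
That jump marks the point where a core electron is being removed. So the atom has 6 valence electrons.
A main-group element with 6 valence electrons is in group 16.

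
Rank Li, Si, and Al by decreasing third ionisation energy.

Li > Si > Al

IE_3 is the cost of taking one more electron from the +2 cation: Li²⁺ is already 1 electron into the core; Si²⁺ still has 2 valence electrons; Al²⁺ still has 1 valence electron.
Breaking into a closed-shell core is much more expensive than removing a leftover valence electron — Li has the largest IE_3 here.
Valence configurations: Si²⁺ [Ne]3s², Al²⁺ [Ne]3s¹.
The numbers (kJ/mol): Li 11815, Si 3232, Al 2745.
So the third ionization energies run Al < Si < Li.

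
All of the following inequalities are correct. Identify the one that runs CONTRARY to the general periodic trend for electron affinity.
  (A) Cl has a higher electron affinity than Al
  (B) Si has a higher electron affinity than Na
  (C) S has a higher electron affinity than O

The general trend: electron affinity increases across a period and decreases down a group.
(A) Cl (period 3, group 17) vs Al (period 3, group 13): the stated order agrees with the simple trend.
(B) Si (period 3, group 14) vs Na (period 3, group 1): the stated order agrees with the simple trend.
(C) S (period 3, group 16) vs O (period 2, group 16): the stated order contradicts the simple trend.
The exception is (C): the compact 2p subshell of O repels the added electron more than S's larger 3p does.

(C)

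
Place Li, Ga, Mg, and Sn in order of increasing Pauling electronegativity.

Li < Mg < Ga < Sn

Li is in period 2, group 1; Mg is in period 3, group 2; Ga is in period 4, group 13; Sn is in period 5, group 14.
EN rises left→right (higher Z_eff, smaller atoms) and falls top→bottom (larger, more shielded atoms).
These sit on a diagonal, where the across-period and down-group effects partly cancel.
Mg > Li: period and group pull opposite ways; the across-period shift dominates (1.31 vs 0.98).
Ga > Mg: the two effects oppose for this pair; the across-period effect wins (1.81 vs 1.31).
Sn > Ga: period and group pull opposite ways; the across-period shift dominates (1.96 vs 1.81).
Approximate values (Pauling): Li 0.98, Mg 1.31, Ga 1.81, Sn 1.96.
So from lowest to highest: Li < Mg < Ga < Sn.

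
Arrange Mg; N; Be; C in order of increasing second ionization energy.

IE_2 is the cost of taking one more electron from the +1 cation: Mg⁺ still has 1 valence electron; N⁺ still has 4 valence electrons; Be⁺ still has 1 valence electron; C⁺ still has 3 valence electrons.
All are still removing valence electrons, so compare the +1 ions as you would atoms: IE_2 generally rises across a period (higher Z_eff) and falls down a group (larger shell), subject to the usual subshell exceptions.
Valence configurations: Mg⁺ [Ne]3s¹, N⁺ [He]2s²2p², Be⁺ [He]2s¹, C⁺ [He]2s²2p¹.
The numbers (kJ/mol): Mg 1451, N 2856, Be 1757, C 2353.
So the second ionization energies run Mg < Be < C < N.

Mg < Be < C < N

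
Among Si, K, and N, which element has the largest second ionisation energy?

The second ionization energy removes an electron from the +1 ion. For each element: Si⁺ still has 3 valence electrons; K⁺ is the bare [Ar] core; N⁺ still has 4 valence electrons.
Breaking into a closed-shell core is much more expensive than removing a leftover valence electron — K has the largest IE_2 here.
Valence configurations: Si⁺ [Ne]3s²3p¹, N⁺ [He]2s²2p².
The numbers (kJ/mol): Si 1577, K 3052, N 2856.
Overall IE_2 order: Si < N < K.

K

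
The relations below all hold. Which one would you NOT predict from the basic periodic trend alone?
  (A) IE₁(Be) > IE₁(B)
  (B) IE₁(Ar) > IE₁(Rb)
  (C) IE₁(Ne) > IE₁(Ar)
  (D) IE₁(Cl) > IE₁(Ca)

(A)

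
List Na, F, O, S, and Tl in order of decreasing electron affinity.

F > S > O > Na > Tl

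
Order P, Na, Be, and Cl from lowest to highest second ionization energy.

IE_2 is the cost of taking one more electron from the +1 cation: P⁺ still has 4 valence electrons; Na⁺ is the bare [Ne] core; Be⁺ still has 1 valence electron; Cl⁺ still has 6 valence electrons.
Pulling an electron out of a noble-gas core costs far more than removing a remaining valence electron, so Na sits at the high end of IE_2.
Valence configurations: P⁺ [Ne]3s²3p², Be⁺ [He]2s¹, Cl⁺ [Ne]3s²3p⁴.
Approximate IE_2 values (kJ/mol): P 1907, Na 4562, Be 1757, Cl 2298.
Putting it together, IE_2: Be < P < Cl < Na.

Be < P < Cl < Na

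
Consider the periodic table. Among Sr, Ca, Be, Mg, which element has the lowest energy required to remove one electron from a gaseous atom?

Sr

Be is in period 2, group 2; Mg is in period 3, group 2; Ca is in period 4, group 2; Sr is in period 5, group 2.
Across a period the outer electron is held more tightly (higher IE₁); down a group it sits in a higher shell, more shielded, and comes off more easily.
All are in group 2, so first ionization energy increases up the group.
The lowest energy required to remove one electron from a gaseous atom among these belongs to Sr.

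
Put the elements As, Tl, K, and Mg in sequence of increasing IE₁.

K, Tl, Mg, As

IE₁ increases left→right with effective nuclear charge and decreases top→bottom as the valence shell moves farther out.
Here both period and group differ, so the two effects have to be weighed against each other.
Tl > K: period and group pull opposite ways; the across-period shift dominates (589 vs 419 kJ/mol).
Mg > Tl: the two effects oppose for this pair; the down-group effect wins (738 vs 589 kJ/mol).
As > Mg: period and group pull opposite ways; the across-period shift dominates (947 vs 738 kJ/mol).
For reference (kJ/mol): Mg 738, K 419, As 947, Tl 589.
So from lowest to highest: K < Tl < Mg < As.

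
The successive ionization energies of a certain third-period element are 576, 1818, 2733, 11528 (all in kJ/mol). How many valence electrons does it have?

Look for the largest jump between consecutive ionization energies: IE4/IE3 ≈ 4.2, far larger than any earlier ratio.
That jump marks the point where a core electron is being removed. So the atom has 3 valence electrons.

3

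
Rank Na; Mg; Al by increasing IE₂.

IE_2 is the cost of taking one more electron from the +1 cation: Na⁺ is the bare [Ne] core; Mg⁺ still has 1 valence electron; Al⁺ still has 2 valence electrons.
Pulling an electron out of a noble-gas core costs far more than removing a remaining valence electron, so Na sits at the high end of IE_2.
Valence configurations: Mg⁺ [Ne]3s¹, Al⁺ [Ne]3s².
Tabulated IE_2 (kJ/mol): Na 4562, Mg 1451, Al 1817.
Overall IE_2 order: Mg < Al < Na.

Mg, Al, Na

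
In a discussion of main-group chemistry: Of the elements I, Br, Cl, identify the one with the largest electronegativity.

Cl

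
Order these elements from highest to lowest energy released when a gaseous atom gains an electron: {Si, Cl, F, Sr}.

Cl, F, Si, Sr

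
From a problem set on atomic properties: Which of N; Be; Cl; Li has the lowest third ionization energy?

After 2 electrons have been removed, what remains? N²⁺ still has 3 valence electrons; Be²⁺ is the bare [He] core; Cl²⁺ still has 5 valence electrons; Li²⁺ is already 1 electron into the core.
Core electrons are held far more tightly than valence electrons, so Li and Be top the IE_3 order.
Valence configurations: N²⁺ [He]2s²2p¹, Cl²⁺ [Ne]3s²3p³.
The numbers (kJ/mol): N 4578, Be 14849, Cl 3822, Li 11815.
Putting it together, IE_3: Cl < N < Li < Be.

Cl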